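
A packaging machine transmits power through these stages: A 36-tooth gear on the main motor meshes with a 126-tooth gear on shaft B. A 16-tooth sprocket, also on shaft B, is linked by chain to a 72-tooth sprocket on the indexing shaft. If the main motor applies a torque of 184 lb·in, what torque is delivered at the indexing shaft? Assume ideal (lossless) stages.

Gear mesh: ratio = 126/36 = 3.5; torque at shaft B = 184 × 3.5 = 644 lb·in.
Chain: ratio = 72/16 = 4.5; torque at the indexing shaft = 644 × 4.5 = 2898 lb·in.

2898 lb·in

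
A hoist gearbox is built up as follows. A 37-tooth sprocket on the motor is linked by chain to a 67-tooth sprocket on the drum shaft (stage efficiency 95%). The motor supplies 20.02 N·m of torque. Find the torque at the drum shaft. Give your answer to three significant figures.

After the chain (67/37): 20.02 × 1.8108 × 0.95 = 34.44 N·m

34.4 N·m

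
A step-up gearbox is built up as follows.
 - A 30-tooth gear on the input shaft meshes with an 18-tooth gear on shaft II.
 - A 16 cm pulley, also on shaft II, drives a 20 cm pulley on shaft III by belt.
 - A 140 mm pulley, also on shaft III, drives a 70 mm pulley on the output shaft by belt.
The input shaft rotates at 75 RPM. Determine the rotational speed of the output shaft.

200 RPM

the input shaft → shaft II (gear mesh, 18/30): 75 ÷ 0.6 = 125 RPM
shaft II → shaft III (belt, 20/16): 125 ÷ 1.25 = 100 RPM
shaft III → the output shaft (belt, 70/140): 100 ÷ 0.5 = 200 RPM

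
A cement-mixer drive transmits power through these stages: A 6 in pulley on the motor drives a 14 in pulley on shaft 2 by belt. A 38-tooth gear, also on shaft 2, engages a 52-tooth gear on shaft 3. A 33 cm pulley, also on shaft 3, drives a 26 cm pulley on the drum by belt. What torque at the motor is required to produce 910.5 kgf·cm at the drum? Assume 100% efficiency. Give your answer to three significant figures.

362 kgf·cm

Overall ratio R = 2.3333 × 1.3684 × 0.78788 = 2.5157.
Input torque = output torque / R = 910.5 / 2.5157 = 361.93 kgf·cm.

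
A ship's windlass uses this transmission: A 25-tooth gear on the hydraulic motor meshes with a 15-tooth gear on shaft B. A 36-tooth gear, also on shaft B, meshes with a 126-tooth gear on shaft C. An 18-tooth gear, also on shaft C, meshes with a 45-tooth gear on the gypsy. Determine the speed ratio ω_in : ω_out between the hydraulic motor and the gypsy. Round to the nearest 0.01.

Each stage contributes driven/driver: gear mesh 15/25 = 0.6, gear mesh 126/36 = 3.5, gear mesh 45/18 = 2.5.
Overall: 0.6 × 3.5 × 2.5 = 5.25.

5.25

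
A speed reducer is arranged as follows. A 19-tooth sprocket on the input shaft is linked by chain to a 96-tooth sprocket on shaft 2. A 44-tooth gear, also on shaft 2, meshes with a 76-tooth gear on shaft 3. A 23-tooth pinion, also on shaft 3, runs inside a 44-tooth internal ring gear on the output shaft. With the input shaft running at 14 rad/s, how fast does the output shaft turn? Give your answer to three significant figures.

0.839 rad/s

the input shaft → shaft 2 (chain, 96/19): 14 ÷ 5.0526 = 2.7708 rad/s
shaft 2 → shaft 3 (gear mesh, 76/44): 2.7708 ÷ 1.7273 = 1.6042 rad/s
shaft 3 → the output shaft (internal gear, 44/23): 1.6042 ÷ 1.913 = 0.83854 rad/s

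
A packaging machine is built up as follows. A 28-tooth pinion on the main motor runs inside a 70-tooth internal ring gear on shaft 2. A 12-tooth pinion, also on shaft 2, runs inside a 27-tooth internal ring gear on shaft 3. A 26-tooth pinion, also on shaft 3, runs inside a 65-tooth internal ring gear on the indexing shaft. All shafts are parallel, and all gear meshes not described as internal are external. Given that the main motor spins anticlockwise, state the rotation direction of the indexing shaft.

anticlockwise

the main motor → shaft 2: internal mesh, same direction → CCW.
shaft 2 → shaft 3: internal mesh, same direction → CCW.
shaft 3 → the indexing shaft: internal mesh, same direction → CCW.
0 reversals in total — an even number — so the indexing shaft turns the same way as the main motor.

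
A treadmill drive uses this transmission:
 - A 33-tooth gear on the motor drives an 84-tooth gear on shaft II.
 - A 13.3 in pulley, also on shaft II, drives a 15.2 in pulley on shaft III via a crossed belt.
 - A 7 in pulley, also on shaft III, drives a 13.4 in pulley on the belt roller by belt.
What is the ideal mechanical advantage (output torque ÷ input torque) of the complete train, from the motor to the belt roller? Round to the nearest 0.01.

5.57

Each stage contributes driven/driver: gear mesh 84/33 = 2.5455, belt 15.2/13.3 = 1.1429, belt 13.4/7 = 1.9143.
Overall: 2.5455 × 1.1429 × 1.9143 = 5.5688.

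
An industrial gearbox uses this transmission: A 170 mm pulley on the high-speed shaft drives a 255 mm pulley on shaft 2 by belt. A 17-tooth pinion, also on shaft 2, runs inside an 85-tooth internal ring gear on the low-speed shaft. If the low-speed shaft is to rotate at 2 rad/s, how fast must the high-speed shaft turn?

15 rad/s

Overall ratio R = 1.5 × 5 = 7.5.
Required input speed = output speed × R = 2 × 7.5 = 15 rad/s.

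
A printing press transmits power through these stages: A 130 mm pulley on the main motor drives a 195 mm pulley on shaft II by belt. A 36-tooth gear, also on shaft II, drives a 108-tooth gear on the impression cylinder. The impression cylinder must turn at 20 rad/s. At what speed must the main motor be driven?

90 rad/s

Overall ratio R = 1.5 × 3 = 4.5.
Required input speed = output speed × R = 20 × 4.5 = 90 rad/s.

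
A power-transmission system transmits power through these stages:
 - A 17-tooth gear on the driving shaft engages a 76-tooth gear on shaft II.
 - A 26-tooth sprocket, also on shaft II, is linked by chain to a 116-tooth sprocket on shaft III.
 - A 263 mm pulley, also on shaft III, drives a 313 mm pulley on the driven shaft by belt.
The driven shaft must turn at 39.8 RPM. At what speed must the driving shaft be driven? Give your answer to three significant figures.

Overall ratio R = 4.4706 × 4.4615 × 1.1901 = 23.738.
Required input speed = output speed × R = 39.8 × 23.738 = 944.76 RPM.

945 RPM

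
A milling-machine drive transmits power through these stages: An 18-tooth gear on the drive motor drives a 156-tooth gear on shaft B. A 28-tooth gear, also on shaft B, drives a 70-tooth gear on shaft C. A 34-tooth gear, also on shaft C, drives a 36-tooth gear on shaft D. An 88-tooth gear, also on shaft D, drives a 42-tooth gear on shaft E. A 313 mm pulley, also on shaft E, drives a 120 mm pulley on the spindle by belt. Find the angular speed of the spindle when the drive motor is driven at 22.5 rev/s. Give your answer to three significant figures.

5.36 rev/s

gear mesh 156/18 = 8.6667 → 22.5/8.6667 = 2.5962 rev/s
gear mesh 70/28 = 2.5 → 2.5962/2.5 = 1.0385 rev/s
gear mesh 36/34 = 1.0588 → 1.0385/1.0588 = 0.98077 rev/s
gear mesh 42/88 = 0.47727 → 0.98077/0.47727 = 2.0549 rev/s
belt 120/313 = 0.38339 → 2.0549/0.38339 = 5.36 rev/s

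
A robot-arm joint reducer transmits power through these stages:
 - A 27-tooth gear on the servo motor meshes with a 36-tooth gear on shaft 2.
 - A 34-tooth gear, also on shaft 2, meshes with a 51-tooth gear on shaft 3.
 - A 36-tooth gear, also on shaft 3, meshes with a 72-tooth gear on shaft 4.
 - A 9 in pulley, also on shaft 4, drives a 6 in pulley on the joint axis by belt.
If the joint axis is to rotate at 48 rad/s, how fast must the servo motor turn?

Overall ratio R = 1.3333 × 1.5 × 2 × 0.66667 = 2.6667.
Required input speed = output speed × R = 48 × 2.6667 = 128 rad/s.

128 rad/s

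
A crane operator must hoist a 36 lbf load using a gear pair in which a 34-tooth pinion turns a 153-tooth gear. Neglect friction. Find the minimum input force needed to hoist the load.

8 lbf

Gear pair MA = 153/34 = 4.5.
Effort = load / MA = 36 / 4.5 = 8 lbf.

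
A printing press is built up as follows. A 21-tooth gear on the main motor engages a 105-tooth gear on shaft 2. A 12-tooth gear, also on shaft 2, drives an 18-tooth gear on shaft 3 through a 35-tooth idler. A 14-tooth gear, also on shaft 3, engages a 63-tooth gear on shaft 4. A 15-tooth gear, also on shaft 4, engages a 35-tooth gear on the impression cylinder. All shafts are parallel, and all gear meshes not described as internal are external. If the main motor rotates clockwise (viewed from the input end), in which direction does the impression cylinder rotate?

the main motor → shaft 2: external mesh, 1 reversal → CCW.
shaft 2 → shaft 3: driver → idler → driven is 2 external meshes, 2 reversals → CCW.
shaft 3 → shaft 4: external mesh, 1 reversal → CW.
shaft 4 → the impression cylinder: external mesh, 1 reversal → CCW.
5 reversals in total — an odd number — so the impression cylinder turns opposite to the main motor.

counterclockwise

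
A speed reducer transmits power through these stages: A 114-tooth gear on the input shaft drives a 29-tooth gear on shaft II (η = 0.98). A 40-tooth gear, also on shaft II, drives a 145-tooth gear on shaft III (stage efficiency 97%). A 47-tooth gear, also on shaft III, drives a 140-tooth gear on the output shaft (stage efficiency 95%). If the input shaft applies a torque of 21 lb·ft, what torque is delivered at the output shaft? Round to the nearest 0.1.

Gear mesh: ratio = 29/114 = 0.25439; torque at shaft II = 21 × 0.25439 × 0.98 = 5.2353 lb·ft.
Gear mesh: ratio = 145/40 = 3.625; torque at shaft III = 5.2353 × 3.625 × 0.97 = 18.408 lb·ft.
Gear mesh: ratio = 140/47 = 2.9787; torque at the output shaft = 18.408 × 2.9787 × 0.95 = 52.092 lb·ft.

52.1 lb·ft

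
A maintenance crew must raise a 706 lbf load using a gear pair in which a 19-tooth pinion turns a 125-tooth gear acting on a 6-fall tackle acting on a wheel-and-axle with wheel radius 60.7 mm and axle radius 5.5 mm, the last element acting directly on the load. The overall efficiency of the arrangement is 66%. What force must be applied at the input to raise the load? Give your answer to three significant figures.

2.46 lbf

Gear pair MA = 125/19 = 6.5789.
Block-and-tackle MA = number of supporting rope parts = 6.
Wheel-and-axle MA = R/r = 60.7/5.5 = 11.036.
Combined ideal MA = 6.5789 × 6 × 11.036 = 435.65.
Actual MA = 435.65 × 0.66 = 287.53.
Effort = load / actual MA = 706 / 287.53 = 2.4554 lbf.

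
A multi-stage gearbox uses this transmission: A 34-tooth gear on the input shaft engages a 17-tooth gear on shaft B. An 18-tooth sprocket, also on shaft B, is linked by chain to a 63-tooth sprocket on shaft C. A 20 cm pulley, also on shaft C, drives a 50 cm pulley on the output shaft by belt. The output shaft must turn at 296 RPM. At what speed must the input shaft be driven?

1295 RPM

Overall ratio R = 0.5 × 3.5 × 2.5 = 4.375.
Required input speed = output speed × R = 296 × 4.375 = 1295 RPM.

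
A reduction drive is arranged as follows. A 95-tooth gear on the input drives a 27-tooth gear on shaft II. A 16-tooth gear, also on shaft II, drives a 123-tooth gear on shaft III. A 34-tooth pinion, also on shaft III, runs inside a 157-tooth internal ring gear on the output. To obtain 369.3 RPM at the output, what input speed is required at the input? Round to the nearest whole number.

3726 RPM

Overall ratio R = 0.28421 × 7.6875 × 4.6176 = 10.089.
Required input speed = output speed × R = 369.3 × 10.089 = 3725.8 RPM.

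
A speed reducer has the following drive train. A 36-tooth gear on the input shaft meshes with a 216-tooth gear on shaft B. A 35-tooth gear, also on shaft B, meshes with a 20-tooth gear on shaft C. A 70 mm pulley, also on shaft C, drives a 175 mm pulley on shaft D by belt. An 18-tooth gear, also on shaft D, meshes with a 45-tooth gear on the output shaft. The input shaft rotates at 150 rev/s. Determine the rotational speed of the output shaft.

7 rev/s

Gear mesh: ratio = 216/36 = 6, so shaft B turns at 150 / 6 = 25 rev/s.
Gear mesh: ratio = 20/35 = 0.57143, so shaft C turns at 25 / 0.57143 = 43.75 rev/s.
Belt: ratio = 175/70 = 2.5, so shaft D turns at 43.75 / 2.5 = 17.5 rev/s.
Gear mesh: ratio = 45/18 = 2.5, so the output shaft turns at 17.5 / 2.5 = 7 rev/s.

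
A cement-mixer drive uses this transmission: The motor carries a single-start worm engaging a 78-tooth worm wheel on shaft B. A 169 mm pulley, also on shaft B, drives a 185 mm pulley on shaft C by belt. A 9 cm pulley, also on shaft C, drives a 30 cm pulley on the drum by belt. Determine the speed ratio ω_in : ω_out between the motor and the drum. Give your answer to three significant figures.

285

Each stage contributes driven/driver: worm 78/1 = 78, belt 185/169 = 1.0947, belt 30/9 = 3.3333.
Overall: 78 × 1.0947 × 3.3333 = 284.62.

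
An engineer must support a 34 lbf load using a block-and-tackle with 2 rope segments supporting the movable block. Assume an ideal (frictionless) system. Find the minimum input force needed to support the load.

Block-and-tackle MA = number of supporting rope parts = 2.
Effort = load / MA = 34 / 2 = 17 lbf.

17 lbf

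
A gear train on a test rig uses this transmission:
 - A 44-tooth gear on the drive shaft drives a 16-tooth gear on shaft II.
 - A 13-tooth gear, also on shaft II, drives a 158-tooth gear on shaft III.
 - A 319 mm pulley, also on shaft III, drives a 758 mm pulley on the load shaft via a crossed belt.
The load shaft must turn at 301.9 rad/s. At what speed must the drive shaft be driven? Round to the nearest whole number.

3170 rad/s

Overall ratio R = 0.36364 × 12.154 × 2.3762 = 10.502.
Required input speed = output speed × R = 301.9 × 10.502 = 3170.5 rad/s.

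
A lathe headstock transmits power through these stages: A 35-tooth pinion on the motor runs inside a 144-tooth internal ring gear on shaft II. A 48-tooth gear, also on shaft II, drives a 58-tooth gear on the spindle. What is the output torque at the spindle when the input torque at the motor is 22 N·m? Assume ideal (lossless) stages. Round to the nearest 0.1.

After the internal gear (144/35): 22 × 4.1143 = 90.514 N·m
After the gear mesh (58/48): 90.514 × 1.2083 = 109.37 N·m

109.4 N·m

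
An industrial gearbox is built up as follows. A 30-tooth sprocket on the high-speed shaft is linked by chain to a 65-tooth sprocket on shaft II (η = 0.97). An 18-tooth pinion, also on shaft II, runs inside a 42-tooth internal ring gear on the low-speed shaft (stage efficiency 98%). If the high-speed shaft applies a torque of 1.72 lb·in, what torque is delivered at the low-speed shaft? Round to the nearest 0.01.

8.27 lb·in

chain 65/30 = 2.1667 → τ = 1.72·2.1667·0.97 = 3.6149 lb·in
internal gear 42/18 = 2.3333 → τ = 3.6149·2.3333·0.98 = 8.266 lb·in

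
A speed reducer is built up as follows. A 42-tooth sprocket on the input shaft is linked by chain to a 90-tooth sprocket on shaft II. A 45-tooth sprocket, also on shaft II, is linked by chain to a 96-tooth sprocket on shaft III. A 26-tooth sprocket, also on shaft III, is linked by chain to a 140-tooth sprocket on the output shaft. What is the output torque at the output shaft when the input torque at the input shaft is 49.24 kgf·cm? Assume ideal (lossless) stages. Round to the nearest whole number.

After the chain (90/42): 49.24 × 2.1429 = 105.51 kgf·cm
After the chain (96/45): 105.51 × 2.1333 = 225.1 kgf·cm
After the chain (140/26): 225.1 × 5.3846 = 1212.1 kgf·cm

1212 kgf·cm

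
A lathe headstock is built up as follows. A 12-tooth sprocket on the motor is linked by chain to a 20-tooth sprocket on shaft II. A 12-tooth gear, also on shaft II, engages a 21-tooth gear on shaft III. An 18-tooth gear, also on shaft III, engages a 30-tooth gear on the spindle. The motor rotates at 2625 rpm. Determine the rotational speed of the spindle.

540 rpm

Chain: ratio = 20/12 = 1.6667, so shaft II turns at 2625 / 1.6667 = 1575 rpm.
Gear mesh: ratio = 21/12 = 1.75, so shaft III turns at 1575 / 1.75 = 900 rpm.
Gear mesh: ratio = 30/18 = 1.6667, so the spindle turns at 900 / 1.6667 = 540 rpm.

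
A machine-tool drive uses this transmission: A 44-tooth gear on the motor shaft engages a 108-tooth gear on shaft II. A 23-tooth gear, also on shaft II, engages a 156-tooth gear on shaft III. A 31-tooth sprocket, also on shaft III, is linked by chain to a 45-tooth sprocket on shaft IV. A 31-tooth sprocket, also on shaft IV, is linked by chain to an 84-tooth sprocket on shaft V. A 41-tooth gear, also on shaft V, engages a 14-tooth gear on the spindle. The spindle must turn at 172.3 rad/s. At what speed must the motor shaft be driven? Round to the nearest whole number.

3853 rad/s

Overall ratio R = 2.4545 × 6.7826 × 1.4516 × 2.7097 × 0.34146 = 22.36.
Required input speed = output speed × R = 172.3 × 22.36 = 3852.7 rad/s.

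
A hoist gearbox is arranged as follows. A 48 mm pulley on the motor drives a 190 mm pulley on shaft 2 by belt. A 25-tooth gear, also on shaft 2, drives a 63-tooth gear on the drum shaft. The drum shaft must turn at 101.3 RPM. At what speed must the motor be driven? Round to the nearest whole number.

Overall ratio R = 3.9583 × 2.52 = 9.975.
Required input speed = output speed × R = 101.3 × 9.975 = 1010.5 RPM.

1010 RPM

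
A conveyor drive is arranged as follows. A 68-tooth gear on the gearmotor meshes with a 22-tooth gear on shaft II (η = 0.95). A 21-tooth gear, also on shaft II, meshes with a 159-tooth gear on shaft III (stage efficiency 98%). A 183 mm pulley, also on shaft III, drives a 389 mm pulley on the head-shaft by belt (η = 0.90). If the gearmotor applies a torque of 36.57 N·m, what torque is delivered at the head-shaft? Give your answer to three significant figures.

160 N·m

After the gear mesh (22/68): 36.57 × 0.32353 × 0.95 = 11.24 N·m
After the gear mesh (159/21): 11.24 × 7.5714 × 0.98 = 83.4 N·m
After the belt (389/183): 83.4 × 2.1257 × 0.90 = 159.55 N·m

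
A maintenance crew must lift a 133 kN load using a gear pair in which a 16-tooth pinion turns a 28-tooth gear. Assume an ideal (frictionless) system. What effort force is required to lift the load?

76 kN

Gear pair MA = 28/16 = 1.75.
Effort = load / MA = 133 / 1.75 = 76 kN.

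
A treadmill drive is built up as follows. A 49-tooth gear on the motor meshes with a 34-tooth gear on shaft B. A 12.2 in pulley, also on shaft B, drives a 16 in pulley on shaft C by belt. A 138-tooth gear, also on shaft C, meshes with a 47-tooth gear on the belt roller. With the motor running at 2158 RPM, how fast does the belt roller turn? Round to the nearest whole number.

Gear mesh: ratio = 34/49 = 0.69388, so shaft B turns at 2158 / 0.69388 = 3110.1 RPM.
Belt: ratio = 16/12.2 = 1.3115, so shaft C turns at 3110.1 / 1.3115 = 2371.4 RPM.
Gear mesh: ratio = 47/138 = 0.34058, so the belt roller turns at 2371.4 / 0.34058 = 6962.9 RPM.

6963 RPM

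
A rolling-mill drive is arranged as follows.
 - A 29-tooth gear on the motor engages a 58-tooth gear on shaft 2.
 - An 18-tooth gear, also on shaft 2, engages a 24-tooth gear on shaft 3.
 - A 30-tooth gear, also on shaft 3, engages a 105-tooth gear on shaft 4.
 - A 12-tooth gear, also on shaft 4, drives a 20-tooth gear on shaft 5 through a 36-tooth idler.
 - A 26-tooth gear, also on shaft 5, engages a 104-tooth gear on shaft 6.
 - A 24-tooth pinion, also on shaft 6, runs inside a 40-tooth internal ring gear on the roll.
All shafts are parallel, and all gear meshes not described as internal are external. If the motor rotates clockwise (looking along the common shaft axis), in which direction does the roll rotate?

clockwise

the motor → shaft 2: external mesh, 1 reversal → CCW.
shaft 2 → shaft 3: external mesh, 1 reversal → CW.
shaft 3 → shaft 4: external mesh, 1 reversal → CCW.
shaft 4 → shaft 5: driver → idler → driven is 2 external meshes, 2 reversals → CCW.
shaft 5 → shaft 6: external mesh, 1 reversal → CW.
shaft 6 → the roll: internal mesh, same direction → CW.
6 reversals in total — an even number — so the roll turns the same way as the motor.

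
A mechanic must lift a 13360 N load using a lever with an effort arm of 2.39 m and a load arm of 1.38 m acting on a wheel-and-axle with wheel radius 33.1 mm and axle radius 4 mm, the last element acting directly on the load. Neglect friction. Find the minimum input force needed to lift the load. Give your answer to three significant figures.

932 N

Lever MA = effort arm / load arm = 2.39/1.38 = 1.7319.
Wheel-and-axle MA = R/r = 33.1/4 = 8.275.
Combined ideal MA = 1.7319 × 8.275 = 14.331.
Effort = load / MA = 13360 / 14.331 = 932.22 N.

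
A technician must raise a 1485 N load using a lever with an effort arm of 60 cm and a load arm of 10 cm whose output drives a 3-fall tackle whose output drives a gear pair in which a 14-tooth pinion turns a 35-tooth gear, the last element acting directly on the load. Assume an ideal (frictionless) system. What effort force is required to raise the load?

Lever MA = effort arm / load arm = 60/10 = 6.
Block-and-tackle MA = number of supporting rope parts = 3.
Gear pair MA = 35/14 = 2.5.
Combined ideal MA = 6 × 3 × 2.5 = 45.
Effort = load / MA = 1485 / 45 = 33 N.

33 N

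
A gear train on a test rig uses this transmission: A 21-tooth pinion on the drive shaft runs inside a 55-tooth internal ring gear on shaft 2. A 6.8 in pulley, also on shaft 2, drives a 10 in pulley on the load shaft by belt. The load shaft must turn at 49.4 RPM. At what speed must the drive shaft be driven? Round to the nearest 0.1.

Overall ratio R = 2.619 × 1.4706 = 3.8515.
Required input speed = output speed × R = 49.4 × 3.8515 = 190.27 RPM.

190.3 RPM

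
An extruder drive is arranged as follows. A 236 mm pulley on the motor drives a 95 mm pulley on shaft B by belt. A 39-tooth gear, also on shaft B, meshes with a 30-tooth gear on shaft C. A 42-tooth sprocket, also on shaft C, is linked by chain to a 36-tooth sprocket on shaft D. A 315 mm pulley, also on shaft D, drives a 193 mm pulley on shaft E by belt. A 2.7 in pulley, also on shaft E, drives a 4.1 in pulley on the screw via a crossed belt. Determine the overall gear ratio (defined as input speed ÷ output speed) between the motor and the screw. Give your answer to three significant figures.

0.247

Each stage contributes driven/driver: belt 95/236 = 0.40254, gear mesh 30/39 = 0.76923, chain 36/42 = 0.85714, belt 193/315 = 0.6127, belt 4.1/2.7 = 1.5185.
Overall: 0.40254 × 0.76923 × 0.85714 × 0.6127 × 1.5185 = 0.24694.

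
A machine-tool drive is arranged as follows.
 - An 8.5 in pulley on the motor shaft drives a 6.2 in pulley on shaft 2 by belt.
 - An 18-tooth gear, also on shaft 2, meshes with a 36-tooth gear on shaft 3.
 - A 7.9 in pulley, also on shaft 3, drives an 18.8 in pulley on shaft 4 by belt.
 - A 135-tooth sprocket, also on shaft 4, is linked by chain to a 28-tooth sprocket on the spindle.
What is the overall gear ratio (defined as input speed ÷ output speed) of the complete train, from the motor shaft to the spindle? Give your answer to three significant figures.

0.720

Each stage contributes driven/driver: belt 6.2/8.5 = 0.72941, gear mesh 36/18 = 2, belt 18.8/7.9 = 2.3797, chain 28/135 = 0.20741.
Overall: 0.72941 × 2 × 2.3797 × 0.20741 = 0.72004.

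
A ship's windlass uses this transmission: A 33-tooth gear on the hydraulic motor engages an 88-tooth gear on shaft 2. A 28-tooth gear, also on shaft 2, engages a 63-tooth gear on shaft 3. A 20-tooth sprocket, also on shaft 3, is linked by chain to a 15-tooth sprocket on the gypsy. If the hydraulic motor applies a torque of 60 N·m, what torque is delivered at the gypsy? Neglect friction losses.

After the gear mesh (88/33): 60 × 2.6667 = 160 N·m
After the gear mesh (63/28): 160 × 2.25 = 360 N·m
After the chain (15/20): 360 × 0.75 = 270 N·m

270 N·m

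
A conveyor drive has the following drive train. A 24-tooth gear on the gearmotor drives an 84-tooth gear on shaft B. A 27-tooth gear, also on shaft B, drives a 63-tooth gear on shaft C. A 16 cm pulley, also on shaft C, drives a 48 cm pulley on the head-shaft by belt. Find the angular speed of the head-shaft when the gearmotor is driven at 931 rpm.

gear mesh 84/24 = 3.5 → 931/3.5 = 266 rpm
gear mesh 63/27 = 2.3333 → 266/2.3333 = 114 rpm
belt 48/16 = 3 → 114/3 = 38 rpm

38 rpm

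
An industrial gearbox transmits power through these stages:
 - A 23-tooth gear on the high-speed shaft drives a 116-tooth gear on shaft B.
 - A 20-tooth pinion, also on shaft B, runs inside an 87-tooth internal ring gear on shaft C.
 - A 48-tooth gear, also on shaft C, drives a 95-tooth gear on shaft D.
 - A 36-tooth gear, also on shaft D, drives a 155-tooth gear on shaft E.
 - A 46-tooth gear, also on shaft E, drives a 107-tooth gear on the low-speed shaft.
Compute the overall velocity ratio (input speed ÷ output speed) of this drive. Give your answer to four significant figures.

Each stage contributes driven/driver: gear mesh 116/23 = 5.0435, internal gear 87/20 = 4.35, gear mesh 95/48 = 1.9792, gear mesh 155/36 = 4.3056, gear mesh 107/46 = 2.3261.
Overall: 5.0435 × 4.35 × 1.9792 × 4.3056 × 2.3261 = 434.87.

434.9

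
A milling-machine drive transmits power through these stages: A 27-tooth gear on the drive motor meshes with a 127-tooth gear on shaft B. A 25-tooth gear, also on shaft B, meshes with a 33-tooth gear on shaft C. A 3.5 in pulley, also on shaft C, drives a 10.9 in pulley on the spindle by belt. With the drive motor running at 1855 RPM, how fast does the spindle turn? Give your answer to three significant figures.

95.9 RPM

Gear mesh: ratio = 127/27 = 4.7037, so shaft B turns at 1855 / 4.7037 = 394.37 RPM.
Gear mesh: ratio = 33/25 = 1.32, so shaft C turns at 394.37 / 1.32 = 298.77 RPM.
Belt: ratio = 10.9/3.5 = 3.1143, so the spindle turns at 298.77 / 3.1143 = 95.934 RPM.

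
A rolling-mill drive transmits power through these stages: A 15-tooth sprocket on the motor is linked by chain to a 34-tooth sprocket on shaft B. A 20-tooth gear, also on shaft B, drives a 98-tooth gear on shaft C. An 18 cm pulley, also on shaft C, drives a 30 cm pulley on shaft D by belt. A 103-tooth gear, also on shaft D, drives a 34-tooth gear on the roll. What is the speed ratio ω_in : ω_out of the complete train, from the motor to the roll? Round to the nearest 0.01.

Each stage contributes driven/driver: chain 34/15 = 2.2667, gear mesh 98/20 = 4.9, belt 30/18 = 1.6667, gear mesh 34/103 = 0.3301.
Overall: 2.2667 × 4.9 × 1.6667 × 0.3301 = 6.1105.

6.11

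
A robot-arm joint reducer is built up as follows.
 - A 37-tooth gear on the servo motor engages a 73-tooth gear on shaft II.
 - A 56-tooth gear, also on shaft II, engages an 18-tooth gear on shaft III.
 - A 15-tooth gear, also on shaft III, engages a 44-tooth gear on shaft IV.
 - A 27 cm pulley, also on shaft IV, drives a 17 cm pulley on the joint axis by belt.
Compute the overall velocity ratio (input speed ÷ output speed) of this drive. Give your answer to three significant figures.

Each stage contributes driven/driver: gear mesh 73/37 = 1.973, gear mesh 18/56 = 0.32143, gear mesh 44/15 = 2.9333, belt 17/27 = 0.62963.
Overall: 1.973 × 0.32143 × 2.9333 × 0.62963 = 1.1713.

1.17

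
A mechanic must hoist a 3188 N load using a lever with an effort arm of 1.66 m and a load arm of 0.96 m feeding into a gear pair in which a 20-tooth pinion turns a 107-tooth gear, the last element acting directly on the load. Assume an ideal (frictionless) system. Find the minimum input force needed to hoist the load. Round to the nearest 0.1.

Lever MA = effort arm / load arm = 1.66/0.96 = 1.7292.
Gear pair MA = 107/20 = 5.35.
Combined ideal MA = 1.7292 × 5.35 = 9.251.
Effort = load / MA = 3188 / 9.251 = 344.61 N.

344.6 N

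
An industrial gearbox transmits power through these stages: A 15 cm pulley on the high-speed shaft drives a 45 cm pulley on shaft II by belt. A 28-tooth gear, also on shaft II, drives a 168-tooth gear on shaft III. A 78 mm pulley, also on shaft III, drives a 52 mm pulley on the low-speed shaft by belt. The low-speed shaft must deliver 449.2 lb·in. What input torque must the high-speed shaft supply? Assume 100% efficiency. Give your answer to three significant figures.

Overall ratio R = 3 × 6 × 0.66667 = 12.
Input torque = output torque / R = 449.2 / 12 = 37.433 lb·in.

37.4 lb·in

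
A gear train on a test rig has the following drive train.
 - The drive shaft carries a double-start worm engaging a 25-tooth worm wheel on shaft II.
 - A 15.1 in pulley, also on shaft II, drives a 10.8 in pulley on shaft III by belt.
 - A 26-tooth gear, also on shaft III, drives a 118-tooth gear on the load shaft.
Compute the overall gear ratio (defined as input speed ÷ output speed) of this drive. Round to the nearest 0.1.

Each stage contributes driven/driver: worm 25/2 = 12.5, belt 10.8/15.1 = 0.71523, gear mesh 118/26 = 4.5385.
Overall: 12.5 × 0.71523 × 4.5385 = 40.576.

40.6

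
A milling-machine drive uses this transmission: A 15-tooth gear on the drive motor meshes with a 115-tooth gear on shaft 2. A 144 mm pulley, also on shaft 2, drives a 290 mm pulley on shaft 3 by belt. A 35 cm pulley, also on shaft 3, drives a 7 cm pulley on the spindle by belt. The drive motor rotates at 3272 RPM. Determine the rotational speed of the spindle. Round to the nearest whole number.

1060 RPM

gear mesh 115/15 = 7.6667 → 3272/7.6667 = 426.78 RPM
belt 290/144 = 2.0139 → 426.78/2.0139 = 211.92 RPM
belt 7/35 = 0.2 → 211.92/0.2 = 1059.6 RPM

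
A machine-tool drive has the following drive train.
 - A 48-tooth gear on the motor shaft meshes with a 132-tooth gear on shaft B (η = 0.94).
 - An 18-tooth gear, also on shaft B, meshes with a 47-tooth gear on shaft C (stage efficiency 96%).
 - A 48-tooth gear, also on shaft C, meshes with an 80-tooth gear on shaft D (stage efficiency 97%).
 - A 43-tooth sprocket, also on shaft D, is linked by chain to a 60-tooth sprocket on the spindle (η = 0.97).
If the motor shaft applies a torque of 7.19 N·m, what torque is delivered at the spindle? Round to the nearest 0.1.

gear mesh 132/48 = 2.75 → τ = 7.19·2.75·0.94 = 18.586 N·m
gear mesh 47/18 = 2.6111 → τ = 18.586·2.6111·0.96 = 46.589 N·m
gear mesh 80/48 = 1.6667 → τ = 46.589·1.6667·0.97 = 75.319 N·m
chain 60/43 = 1.3953 → τ = 75.319·1.3953·0.97 = 101.94 N·m

101.9 N·m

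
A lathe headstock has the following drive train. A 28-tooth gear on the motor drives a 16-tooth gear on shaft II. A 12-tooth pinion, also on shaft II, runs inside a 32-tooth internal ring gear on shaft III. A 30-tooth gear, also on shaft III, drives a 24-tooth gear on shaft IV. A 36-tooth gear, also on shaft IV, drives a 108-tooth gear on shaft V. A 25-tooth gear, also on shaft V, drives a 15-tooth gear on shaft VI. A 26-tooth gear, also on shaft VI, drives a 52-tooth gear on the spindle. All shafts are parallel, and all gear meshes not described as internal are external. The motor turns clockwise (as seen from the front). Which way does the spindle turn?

counterclockwise

the motor → shaft II: external mesh, 1 reversal → CCW.
shaft II → shaft III: internal mesh, same direction → CCW.
shaft III → shaft IV: external mesh, 1 reversal → CW.
shaft IV → shaft V: external mesh, 1 reversal → CCW.
shaft V → shaft VI: external mesh, 1 reversal → CW.
shaft VI → the spindle: external mesh, 1 reversal → CCW.
5 reversals in total — an odd number — so the spindle turns opposite to the motor.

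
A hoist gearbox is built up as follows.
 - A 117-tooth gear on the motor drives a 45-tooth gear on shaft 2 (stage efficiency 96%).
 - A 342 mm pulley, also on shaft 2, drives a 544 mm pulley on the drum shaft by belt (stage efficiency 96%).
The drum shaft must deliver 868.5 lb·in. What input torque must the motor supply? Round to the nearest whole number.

1540 lb·in

Overall ratio R = 0.38462 × 1.5906 = 0.61179; overall efficiency η = 0.96 × 0.96 = 0.9216.
Input torque = output torque / (R × η) = 868.5 / (0.61179 × 0.9216) = 1540.4 lb·in.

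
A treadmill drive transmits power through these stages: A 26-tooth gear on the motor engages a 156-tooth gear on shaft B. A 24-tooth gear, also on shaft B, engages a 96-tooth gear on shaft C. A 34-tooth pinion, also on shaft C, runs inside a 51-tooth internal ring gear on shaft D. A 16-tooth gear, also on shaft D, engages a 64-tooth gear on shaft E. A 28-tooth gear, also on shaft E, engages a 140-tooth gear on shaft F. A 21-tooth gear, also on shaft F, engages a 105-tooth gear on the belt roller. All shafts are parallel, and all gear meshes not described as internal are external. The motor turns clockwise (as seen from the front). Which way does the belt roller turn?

the motor → shaft B: external mesh, 1 reversal → CCW.
shaft B → shaft C: external mesh, 1 reversal → CW.
shaft C → shaft D: internal mesh, same direction → CW.
shaft D → shaft E: external mesh, 1 reversal → CCW.
shaft E → shaft F: external mesh, 1 reversal → CW.
shaft F → the belt roller: external mesh, 1 reversal → CCW.
5 reversals in total — an odd number — so the belt roller turns opposite to the motor.

anticlockwise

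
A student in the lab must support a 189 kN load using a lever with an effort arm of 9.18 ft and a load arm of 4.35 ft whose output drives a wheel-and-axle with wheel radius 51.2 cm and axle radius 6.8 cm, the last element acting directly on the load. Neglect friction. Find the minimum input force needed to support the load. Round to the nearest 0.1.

Lever MA = effort arm / load arm = 9.18/4.35 = 2.1103.
Wheel-and-axle MA = R/r = 51.2/6.8 = 7.5294.
Combined ideal MA = 2.1103 × 7.5294 = 15.89.
Effort = load / MA = 189 / 15.89 = 11.895 kN.

11.9 kN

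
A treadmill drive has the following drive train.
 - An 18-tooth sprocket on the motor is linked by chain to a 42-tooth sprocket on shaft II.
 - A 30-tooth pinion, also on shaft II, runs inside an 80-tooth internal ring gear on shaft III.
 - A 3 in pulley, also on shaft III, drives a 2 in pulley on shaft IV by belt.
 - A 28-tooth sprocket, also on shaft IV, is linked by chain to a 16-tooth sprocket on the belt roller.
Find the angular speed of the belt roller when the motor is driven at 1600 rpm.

Chain: ratio = 42/18 = 2.3333, so shaft II turns at 1600 / 2.3333 = 685.71 rpm.
Internal gear: ratio = 80/30 = 2.6667, so shaft III turns at 685.71 / 2.6667 = 257.14 rpm.
Belt: ratio = 2/3 = 0.66667, so shaft IV turns at 257.14 / 0.66667 = 385.71 rpm.
Chain: ratio = 16/28 = 0.57143, so the belt roller turns at 385.71 / 0.57143 = 675 rpm.

675 rpm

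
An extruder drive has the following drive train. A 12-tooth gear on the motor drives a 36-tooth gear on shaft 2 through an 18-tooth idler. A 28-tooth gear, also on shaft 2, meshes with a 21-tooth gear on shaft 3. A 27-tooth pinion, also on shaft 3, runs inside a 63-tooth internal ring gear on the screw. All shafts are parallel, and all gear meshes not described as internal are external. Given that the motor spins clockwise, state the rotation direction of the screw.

counterclockwise

the motor → shaft 2: driver → idler → driven is 2 external meshes, 2 reversals → CW.
shaft 2 → shaft 3: external mesh, 1 reversal → CCW.
shaft 3 → the screw: internal mesh, same direction → CCW.
3 reversals in total — an odd number — so the screw turns opposite to the motor.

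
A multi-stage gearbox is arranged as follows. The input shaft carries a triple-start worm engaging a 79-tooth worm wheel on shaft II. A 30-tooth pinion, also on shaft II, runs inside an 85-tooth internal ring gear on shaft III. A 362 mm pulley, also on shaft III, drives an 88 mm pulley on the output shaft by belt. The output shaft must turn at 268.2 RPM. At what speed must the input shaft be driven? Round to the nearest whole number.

4864 RPM

Overall ratio R = 26.333 × 2.8333 × 0.24309 = 18.138.
Required input speed = output speed × R = 268.2 × 18.138 = 4864.5 RPM.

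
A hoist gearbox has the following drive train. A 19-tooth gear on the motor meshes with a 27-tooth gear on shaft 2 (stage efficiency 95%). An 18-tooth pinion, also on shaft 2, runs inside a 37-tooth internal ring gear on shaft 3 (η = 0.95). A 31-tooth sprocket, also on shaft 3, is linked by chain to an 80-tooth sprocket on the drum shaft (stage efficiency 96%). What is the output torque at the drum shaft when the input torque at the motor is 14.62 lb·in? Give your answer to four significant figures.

95.48 lb·in

Gear mesh: ratio = 27/19 = 1.4211; torque at shaft 2 = 14.62 × 1.4211 × 0.95 = 19.737 lb·in.
Internal gear: ratio = 37/18 = 2.0556; torque at shaft 3 = 19.737 × 2.0556 × 0.95 = 38.542 lb·in.
Chain: ratio = 80/31 = 2.5806; torque at the drum shaft = 38.542 × 2.5806 × 0.96 = 95.485 lb·in.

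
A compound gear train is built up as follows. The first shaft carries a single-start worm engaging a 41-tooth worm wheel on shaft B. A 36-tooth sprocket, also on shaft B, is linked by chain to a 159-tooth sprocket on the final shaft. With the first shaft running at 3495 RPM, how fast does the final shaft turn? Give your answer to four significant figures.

19.30 RPM

the first shaft → shaft B (worm, 41/1): 3495 ÷ 41 = 85.244 RPM
shaft B → the final shaft (chain, 159/36): 85.244 ÷ 4.4167 = 19.301 RPM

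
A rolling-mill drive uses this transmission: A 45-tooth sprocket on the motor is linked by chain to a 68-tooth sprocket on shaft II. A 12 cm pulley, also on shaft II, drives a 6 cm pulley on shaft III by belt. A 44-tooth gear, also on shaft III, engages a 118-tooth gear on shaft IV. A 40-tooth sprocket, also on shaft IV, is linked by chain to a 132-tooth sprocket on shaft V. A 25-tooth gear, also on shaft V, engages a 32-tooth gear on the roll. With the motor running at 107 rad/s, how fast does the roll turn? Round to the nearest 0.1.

the motor → shaft II (chain, 68/45): 107 ÷ 1.5111 = 70.809 rad/s
shaft II → shaft III (belt, 6/12): 70.809 ÷ 0.5 = 141.62 rad/s
shaft III → shaft IV (gear mesh, 118/44): 141.62 ÷ 2.6818 = 52.807 rad/s
shaft IV → shaft V (chain, 132/40): 52.807 ÷ 3.3 = 16.002 rad/s
shaft V → the roll (gear mesh, 32/25): 16.002 ÷ 1.28 = 12.502 rad/s

12.5 rad/s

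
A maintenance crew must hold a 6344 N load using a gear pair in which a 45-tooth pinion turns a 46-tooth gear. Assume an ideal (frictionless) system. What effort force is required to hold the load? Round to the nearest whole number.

Gear pair MA = 46/45 = 1.0222.
Effort = load / MA = 6344 / 1.0222 = 6206.1 N.

6206 N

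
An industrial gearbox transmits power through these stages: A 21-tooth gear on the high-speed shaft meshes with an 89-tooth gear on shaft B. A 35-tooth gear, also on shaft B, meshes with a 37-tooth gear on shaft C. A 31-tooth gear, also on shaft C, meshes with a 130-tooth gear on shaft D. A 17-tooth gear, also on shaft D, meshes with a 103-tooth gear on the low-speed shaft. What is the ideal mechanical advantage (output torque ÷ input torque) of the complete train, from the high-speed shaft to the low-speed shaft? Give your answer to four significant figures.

113.8

Each stage contributes driven/driver: gear mesh 89/21 = 4.2381, gear mesh 37/35 = 1.0571, gear mesh 130/31 = 4.1935, gear mesh 103/17 = 6.0588.
Overall: 4.2381 × 1.0571 × 4.1935 × 6.0588 = 113.83.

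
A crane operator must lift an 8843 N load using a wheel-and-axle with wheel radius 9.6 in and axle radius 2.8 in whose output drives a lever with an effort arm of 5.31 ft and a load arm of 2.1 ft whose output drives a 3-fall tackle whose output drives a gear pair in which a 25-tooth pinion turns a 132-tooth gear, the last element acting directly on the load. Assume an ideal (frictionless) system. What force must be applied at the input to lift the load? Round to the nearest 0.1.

Wheel-and-axle MA = R/r = 9.6/2.8 = 3.4286.
Lever MA = effort arm / load arm = 5.31/2.1 = 2.5286.
Block-and-tackle MA = number of supporting rope parts = 3.
Gear pair MA = 132/25 = 5.28.
Combined ideal MA = 3.4286 × 2.5286 × 3 × 5.28 = 137.32.
Effort = load / MA = 8843 / 137.32 = 64.396 N.

64.4 N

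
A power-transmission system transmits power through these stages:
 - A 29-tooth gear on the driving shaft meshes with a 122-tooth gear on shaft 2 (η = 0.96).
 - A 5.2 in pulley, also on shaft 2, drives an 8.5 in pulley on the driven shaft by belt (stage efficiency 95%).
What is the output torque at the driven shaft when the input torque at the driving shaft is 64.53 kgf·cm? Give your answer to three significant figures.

405 kgf·cm

gear mesh 122/29 = 4.2069 → τ = 64.53·4.2069·0.96 = 260.61 kgf·cm
belt 8.5/5.2 = 1.6346 → τ = 260.61·1.6346·0.95 = 404.7 kgf·cm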